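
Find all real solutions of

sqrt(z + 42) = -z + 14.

z = 7

Square both sides: z + 42 = (-z + 14)^2.
Expand and rearrange: z^2 - 29z + 154 = 0.
Solving gives z = 22 or z = 7.
Check each candidate in the original equation:
  z = 22: sqrt(64) = 8, while -z + 14 = -8 — extraneous.
  z = 7: sqrt(49) = 7, while -z + 14 = 7 — valid.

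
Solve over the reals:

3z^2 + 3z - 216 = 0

z = -9 or z = 8

Factor: 3(z + 9)(z - 8) = 0.
So z = -9 or z = 8.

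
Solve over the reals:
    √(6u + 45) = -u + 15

u = 6

Square both sides: 6u + 45 = (-u + 15)².
Expand and rearrange: u² - 36u + 180 = 0.
Solving gives u = 30 or u = 6.
Check each candidate in the original equation:
  u = 30: √(225) = 15, while -u + 15 = -15 — extraneous.
  u = 6: √(81) = 9, while -u + 15 = 9 — valid.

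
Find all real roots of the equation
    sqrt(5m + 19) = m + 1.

m = 6

Square both sides: 5m + 19 = (m + 1)^2.
Expand and rearrange: m^2 - 3m - 18 = 0.
Solving gives m = 6 or m = -3.
Check each candidate in the original equation:
  m = 6: sqrt(49) = 7, while m + 1 = 7 — valid.
  m = -3: sqrt(4) = 2, while m + 1 = -2 — extraneous.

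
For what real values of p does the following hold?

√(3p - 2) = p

Square both sides: 3p - 2 = (p)².
Expand and rearrange: p² - 3p + 2 = 0.
Solving gives p = 2 or p = 1.
Check each candidate in the original equation:
  p = 2: √(4) = 2, while p = 2 — valid.
  p = 1: √(1) = 1, while p = 1 — valid.

p = 1 or p = 2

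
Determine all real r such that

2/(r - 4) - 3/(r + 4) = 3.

Multiply both sides by (r - 4)(r + 4):
2(r + 4) - 3(r - 4) = 3(r - 4)(r + 4).
Expand and collect terms: 3r² + r - 68 = 0.
By the quadratic formula, r = (-1 ± √817) / 6, so r ≈ 4.5972 or r ≈ -4.9305.
Neither value makes a denominator zero (r ≠ 4, r ≠ -4), so both are valid.

r = -4.9305 or r = 4.5972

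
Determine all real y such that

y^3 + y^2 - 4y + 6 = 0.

y = -3

Possible rational roots are divisors of 6. Testing y = -3 gives 0, so (y + 3) is a factor.
Divide: y^3 + y^2 - 4y + 6 = (y + 3)(y^2 - 2y + 2).
The quadratic y^2 - 2y + 2 has discriminant -4 < 0, so no further real roots.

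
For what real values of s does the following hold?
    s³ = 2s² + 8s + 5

s = -1.1926 or s = -1 or s = 4.1926

Rearrange: s³ - 2s² - 8s - 5 = 0.
Possible rational roots are divisors of -5. Testing s = -1 gives 0, so (s + 1) is a factor.
Divide: s³ - 2s² - 8s - 5 = (s + 1)(s² - 3s - 5).
Apply the quadratic formula to s² - 3s - 5 = 0: s = (3 ± √29)/2, i.e. s ≈ 4.1926 or s ≈ -1.1926.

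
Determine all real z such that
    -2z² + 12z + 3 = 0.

z = -0.2404 or z = 6.2404

Discriminant: (12)² − 4·(-2)·3 = 168.
Quadratic formula: z = (-12 ± √168) / (-4).
So z = 3 - √(42)/2 ≈ -0.2404 or z = 3 + √(42)/2 ≈ 6.2404.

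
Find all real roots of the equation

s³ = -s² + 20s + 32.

s = -4 or s = -1.7016 or s = 4.7016

Rearrange: s³ + s² - 20s - 32 = 0.
Possible rational roots are divisors of -32. Testing s = -4 gives 0, so (s + 4) is a factor.
Divide: s³ + s² - 20s - 32 = (s + 4)(s² - 3s - 8).
Apply the quadratic formula to s² - 3s - 8 = 0: s = (3 ± √41)/2, i.e. s ≈ 4.7016 or s ≈ -1.7016.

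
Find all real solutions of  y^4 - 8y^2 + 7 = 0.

Let u = y^2. The equation becomes u^2 - 8u + 7 = 0.
Factor: (u - 1)(u - 7) = 0, so u = 1 or u = 7.
y^2 = 1 gives y = +/-1.
y^2 = 7 gives y = +/-sqrt(7) ~= +/-2.6458.

y = -2.6458 or y = -1 or y = 1 or y = 2.6458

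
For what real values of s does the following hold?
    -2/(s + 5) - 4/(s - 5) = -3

s = -4.416 or s = 6.416

Multiply both sides by (s + 5)(s - 5):
-2(s - 5) - 4(s + 5) = -3(s + 5)(s - 5).
Expand and collect terms: -3s² + 6s + 85 = 0.
By the quadratic formula, s = (-6 ± √1056) / -6, so s ≈ -4.416 or s ≈ 6.416.
Neither value makes a denominator zero (s ≠ -5, s ≠ 5), so both are valid.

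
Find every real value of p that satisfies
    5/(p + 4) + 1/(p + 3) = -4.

Multiply both sides by (p + 4)(p + 3):
5(p + 3) + (p + 4) = -4(p + 4)(p + 3).
Expand and collect terms: -4p² - 34p - 67 = 0.
By the quadratic formula, p = (34 ± √84) / -8, so p ≈ -5.3956 or p ≈ -3.1044.
Neither value makes a denominator zero (p ≠ -4, p ≠ -3), so both are valid.

p = -5.3956 or p = -3.1044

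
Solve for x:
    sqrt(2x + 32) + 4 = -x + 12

Isolate the radical: sqrt(2x + 32) = -x + 8.
Square both sides: 2x + 32 = (-x + 8)^2.
Expand and rearrange: x^2 - 18x + 32 = 0.
Solving gives x = 16 or x = 2.
Check each candidate in the original equation:
  x = 16: sqrt(64) = 8, while -x + 8 = -8 — extraneous.
  x = 2: sqrt(36) = 6, while -x + 8 = 6 — valid.

x = 2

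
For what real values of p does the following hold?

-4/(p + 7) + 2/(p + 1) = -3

Multiply both sides by (p + 7)(p + 1):
-4(p + 1) + 2(p + 7) = -3(p + 7)(p + 1).
Expand and collect terms: -3p² - 22p - 31 = 0.
By the quadratic formula, p = (22 ± √112) / -6, so p ≈ -5.4305 or p ≈ -1.9028.
Neither value makes a denominator zero (p ≠ -7, p ≠ -1), so both are valid.

p = -5.4305 or p = -1.9028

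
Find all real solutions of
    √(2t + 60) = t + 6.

Square both sides: 2t + 60 = (t + 6)².
Expand and rearrange: t² + 10t - 24 = 0.
Solving gives t = 2 or t = -12.
Check each candidate in the original equation:
  t = 2: √(64) = 8, while t + 6 = 8 — valid.
  t = -12: √(36) = 6, while t + 6 = -6 — extraneous.

t = 2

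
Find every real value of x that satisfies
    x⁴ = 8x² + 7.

Let u = x². The equation becomes u² - 8u - 7 = 0.
By the quadratic formula, u = 4 + √(23) or u = 4 - √(23).
x² = 4 + √(23) gives x = ±√(4 + √(23)) ≈ ±2.9658.
x² = 4 - √(23) < 0 has no real solution.

x = -2.9658 or x = 2.9658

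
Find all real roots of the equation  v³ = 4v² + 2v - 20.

Rearrange: v³ - 4v² - 2v + 20 = 0.
Possible rational roots are divisors of 20. Testing v = -2 gives 0, so (v + 2) is a factor.
Divide: v³ - 4v² - 2v + 20 = (v + 2)(v² - 6v + 10).
The quadratic v² - 6v + 10 has discriminant -4 < 0, so no further real roots.

v = -2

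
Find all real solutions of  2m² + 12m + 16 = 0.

Factor: 2(m + 2)(m + 4) = 0.
So m = -2 or m = -4.

m = -4 or m = -2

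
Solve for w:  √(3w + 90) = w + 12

Square both sides: 3w + 90 = (w + 12)².
Expand and rearrange: w² + 21w + 54 = 0.
Solving gives w = -3 or w = -18.
Check each candidate in the original equation:
  w = -3: √(81) = 9, while w + 12 = 9 — valid.
  w = -18: √(36) = 6, while w + 12 = -6 — extraneous.

w = -3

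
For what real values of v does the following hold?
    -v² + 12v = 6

v = 0.5228 or v = 11.4772

Rearrange to standard form: -v² + 12v - 6 = 0.
Discriminant: (12)² − 4·(-1)·(-6) = 120.
Quadratic formula: v = (-12 ± √120) / (-2).
So v = 6 - √(30) ≈ 0.5228 or v = √(30) + 6 ≈ 11.4772.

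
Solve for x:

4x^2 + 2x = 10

Rearrange to standard form: 4x^2 + 2x - 10 = 0.
Discriminant: (2)^2 - 4*4*(-10) = 164.
Quadratic formula: x = (-2 +/- sqrt(164)) / 8.
So x = -1/4 + sqrt(41)/4 ~= 1.3508 or x = -sqrt(41)/4 - 1/4 ~= -1.8508.

x = -1.8508 or x = 1.3508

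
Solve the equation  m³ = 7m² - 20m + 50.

Rearrange: m³ - 7m² + 20m - 50 = 0.
Possible rational roots are divisors of -50. Testing m = 5 gives 0, so (m - 5) is a factor.
Divide: m³ - 7m² + 20m - 50 = (m - 5)(m² - 2m + 10).
The quadratic m² - 2m + 10 has discriminant -36 < 0, so no further real roots.

m = 5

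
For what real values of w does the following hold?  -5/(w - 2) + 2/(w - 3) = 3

Multiply both sides by (w - 2)(w - 3):
-5(w - 3) + 2(w - 2) = 3(w - 2)(w - 3).
Expand and collect terms: 3w² - 12w + 7 = 0.
By the quadratic formula, w = (12 ± √60) / 6, so w ≈ 3.291 or w ≈ 0.709.
Neither value makes a denominator zero (w ≠ 2, w ≠ 3), so both are valid.

w = 0.709 or w = 3.291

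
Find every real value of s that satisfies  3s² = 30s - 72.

Bring every term to one side: 3s² - 30s + 72 = 0.
Factor: 3(s - 4)(s - 6) = 0.
So s = 4 or s = 6.

s = 4 or s = 6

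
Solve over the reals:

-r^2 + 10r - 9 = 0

Factor: -1(r - 9)(r - 1) = 0.
So r = 9 or r = 1.

r = 1 or r = 9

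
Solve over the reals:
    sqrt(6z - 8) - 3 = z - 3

z = 2 or z = 4

Isolate the radical: sqrt(6z - 8) = z.
Square both sides: 6z - 8 = (z)^2.
Expand and rearrange: z^2 - 6z + 8 = 0.
Solving gives z = 4 or z = 2.
Check each candidate in the original equation:
  z = 4: sqrt(16) = 4, while z = 4 — valid.
  z = 2: sqrt(4) = 2, while z = 2 — valid.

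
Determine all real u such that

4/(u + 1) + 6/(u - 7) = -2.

Multiply both sides by (u + 1)(u - 7):
4(u - 7) + 6(u + 1) = -2(u + 1)(u - 7).
Expand and collect terms: -2u² + 2u + 36 = 0.
By the quadratic formula, u = (-2 ± √292) / -4, so u ≈ -3.772 or u ≈ 4.772.
Neither value makes a denominator zero (u ≠ -1, u ≠ 7), so both are valid.

u = -3.772 or u = 4.772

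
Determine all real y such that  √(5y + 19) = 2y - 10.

Square both sides: 5y + 19 = (2y - 10)².
Expand and rearrange: 4y² - 45y + 81 = 0.
Solving gives y = 9 or y = 2.25.
Check each candidate in the original equation:
  y = 9: √(64) = 8, while 2y - 10 = 8 — valid.
  y = 2.25: √(30.25) = 5.5, while 2y - 10 = -5.5 — extraneous.

y = 9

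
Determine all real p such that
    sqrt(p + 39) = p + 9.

p = -3

Square both sides: p + 39 = (p + 9)^2.
Expand and rearrange: p^2 + 17p + 42 = 0.
Solving gives p = -3 or p = -14.
Check each candidate in the original equation:
  p = -3: sqrt(36) = 6, while p + 9 = 6 — valid.
  p = -14: sqrt(25) = 5, while p + 9 = -5 — extraneous.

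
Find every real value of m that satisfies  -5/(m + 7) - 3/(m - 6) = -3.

m = -5.467 or m = 7.1337

Multiply both sides by (m + 7)(m - 6):
-5(m - 6) - 3(m + 7) = -3(m + 7)(m - 6).
Expand and collect terms: -3m² + 5m + 117 = 0.
By the quadratic formula, m = (-5 ± √1429) / -6, so m ≈ -5.467 or m ≈ 7.1337.
Neither value makes a denominator zero (m ≠ -7, m ≠ 6), so both are valid.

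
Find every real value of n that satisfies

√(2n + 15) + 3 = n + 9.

n = -3

Isolate the radical: √(2n + 15) = n + 6.
Square both sides: 2n + 15 = (n + 6)².
Expand and rearrange: n² + 10n + 21 = 0.
Solving gives n = -3 or n = -7.
Check each candidate in the original equation:
  n = -3: √(9) = 3, while n + 6 = 3 — valid.
  n = -7: √(1) = 1, while n + 6 = -1 — extraneous.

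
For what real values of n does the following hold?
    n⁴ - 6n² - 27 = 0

n = -3 or n = 3

Let u = n². The equation becomes u² - 6u - 27 = 0.
Factor: (u + 3)(u - 9) = 0, so u = -3 or u = 9.
n² = -3 < 0 has no real solution.
n² = 9 gives n = ±3.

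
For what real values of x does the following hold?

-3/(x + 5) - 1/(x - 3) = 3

Multiply both sides by (x + 5)(x - 3):
-3(x - 3) - (x + 5) = 3(x + 5)(x - 3).
Expand and collect terms: 3x² + 10x - 49 = 0.
By the quadratic formula, x = (-10 ± √688) / 6, so x ≈ 2.705 or x ≈ -6.0383.
Neither value makes a denominator zero (x ≠ -5, x ≠ 3), so both are valid.

x = -6.0383 or x = 2.705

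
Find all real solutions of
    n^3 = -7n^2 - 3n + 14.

Rearrange: n^3 + 7n^2 + 3n - 14 = 0.
Possible rational roots are divisors of -14. Testing n = -2 gives 0, so (n + 2) is a factor.
Divide: n^3 + 7n^2 + 3n - 14 = (n + 2)(n^2 + 5n - 7).
Apply the quadratic formula to n^2 + 5n - 7 = 0: n = (-5 +/- sqrt(53))/2, i.e. n ~= 1.1401 or n ~= -6.1401.

n = -6.1401 or n = -2 or n = 1.1401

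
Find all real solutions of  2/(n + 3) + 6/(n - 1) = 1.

n = -2.2915 or n = 8.2915

Multiply both sides by (n + 3)(n - 1):
2(n - 1) + 6(n + 3) = (n + 3)(n - 1).
Expand and collect terms: n² - 6n - 19 = 0.
By the quadratic formula, n = (6 ± √112) / 2, so n ≈ 8.2915 or n ≈ -2.2915.
Neither value makes a denominator zero (n ≠ -3, n ≠ 1), so both are valid.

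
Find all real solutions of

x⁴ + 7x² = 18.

x = -1.4142 or x = 1.4142

Let u = x². The equation becomes u² + 7u - 18 = 0.
Factor: (u + 9)(u - 2) = 0, so u = -9 or u = 2.
x² = -9 < 0 has no real solution.
x² = 2 gives x = ±√(2) ≈ ±1.4142.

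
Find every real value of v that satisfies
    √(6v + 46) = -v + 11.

v = 3

Square both sides: 6v + 46 = (-v + 11)².
Expand and rearrange: v² - 28v + 75 = 0.
Solving gives v = 25 or v = 3.
Check each candidate in the original equation:
  v = 25: √(196) = 14, while -v + 11 = -14 — extraneous.
  v = 3: √(64) = 8, while -v + 11 = 8 — valid.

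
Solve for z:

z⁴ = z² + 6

Let u = z². The equation becomes u² - u - 6 = 0.
Factor: (u + 2)(u - 3) = 0, so u = -2 or u = 3.
z² = -2 < 0 has no real solution.
z² = 3 gives z = ±√(3) ≈ ±1.7321.

z = -1.7321 or z = 1.7321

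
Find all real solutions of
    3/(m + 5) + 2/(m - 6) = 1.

Multiply both sides by (m + 5)(m - 6):
3(m - 6) + 2(m + 5) = (m + 5)(m - 6).
Expand and collect terms: m² - 6m - 22 = 0.
By the quadratic formula, m = (6 ± √124) / 2, so m ≈ 8.5678 or m ≈ -2.5678.
Neither value makes a denominator zero (m ≠ -5, m ≠ 6), so both are valid.

m = -2.5678 or m = 8.5678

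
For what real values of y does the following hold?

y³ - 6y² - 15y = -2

y = -2 or y = 0.127 or y = 7.873

Rearrange: y³ - 6y² - 15y + 2 = 0.
Possible rational roots are divisors of 2. Testing y = -2 gives 0, so (y + 2) is a factor.
Divide: y³ - 6y² - 15y + 2 = (y + 2)(y² - 8y + 1).
Apply the quadratic formula to y² - 8y + 1 = 0: y = (8 ± √60)/2, i.e. y ≈ 7.873 or y ≈ 0.127.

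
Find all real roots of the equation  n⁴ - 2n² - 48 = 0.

n = -2.8284 or n = 2.8284

Let u = n². The equation becomes u² - 2u - 48 = 0.
Factor: (u + 6)(u - 8) = 0, so u = -6 or u = 8.
n² = -6 < 0 has no real solution.
n² = 8 gives n = ±2·√(2) ≈ ±2.8284.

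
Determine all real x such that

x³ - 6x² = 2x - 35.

x = -2.1926 or x = 3.1926 or x = 5

Rearrange: x³ - 6x² - 2x + 35 = 0.
Possible rational roots are divisors of 35. Testing x = 5 gives 0, so (x - 5) is a factor.
Divide: x³ - 6x² - 2x + 35 = (x - 5)(x² - x - 7).
Apply the quadratic formula to x² - x - 7 = 0: x = (1 ± √29)/2, i.e. x ≈ 3.1926 or x ≈ -2.1926.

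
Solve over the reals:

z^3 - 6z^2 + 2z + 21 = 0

z = -1.5414 or z = 3 or z = 4.5414

Possible rational roots are divisors of 21. Testing z = 3 gives 0, so (z - 3) is a factor.
Divide: z^3 - 6z^2 + 2z + 21 = (z - 3)(z^2 - 3z - 7).
Apply the quadratic formula to z^2 - 3z - 7 = 0: z = (3 +/- sqrt(37))/2, i.e. z ~= 4.5414 or z ~= -1.5414.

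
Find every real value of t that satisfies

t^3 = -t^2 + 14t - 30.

Rearrange: t^3 + t^2 - 14t + 30 = 0.
Possible rational roots are divisors of 30. Testing t = -5 gives 0, so (t + 5) is a factor.
Divide: t^3 + t^2 - 14t + 30 = (t + 5)(t^2 - 4t + 6).
The quadratic t^2 - 4t + 6 has discriminant -8 < 0, so no further real roots.

t = -5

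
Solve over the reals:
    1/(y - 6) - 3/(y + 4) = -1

Multiply both sides by (y - 6)(y + 4):
(y + 4) - 3(y - 6) = -(y - 6)(y + 4).
Expand and collect terms: -y^2 + 4y + 2 = 0.
By the quadratic formula, y = (-4 +/- sqrt(24)) / -2, so y ~= -0.4495 or y ~= 4.4495.
Neither value makes a denominator zero (y != 6, y != -4), so both are valid.

y = -0.4495 or y = 4.4495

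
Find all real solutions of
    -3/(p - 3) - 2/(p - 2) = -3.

p = 2.2792 or p = 4.3874

Multiply both sides by (p - 3)(p - 2):
-3(p - 2) - 2(p - 3) = -3(p - 3)(p - 2).
Expand and collect terms: -3p^2 + 20p - 30 = 0.
By the quadratic formula, p = (-20 +/- sqrt(40)) / -6, so p ~= 2.2792 or p ~= 4.3874.
Neither value makes a denominator zero (p != 3, p != 2), so both are valid.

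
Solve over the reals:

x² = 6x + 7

x = -1 or x = 7

Bring every term to one side: x² - 6x - 7 = 0.
Factor: (x - 7)(x + 1) = 0.
So x = 7 or x = -1.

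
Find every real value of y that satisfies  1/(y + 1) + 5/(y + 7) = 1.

y = -3.4495 or y = 1.4495

Multiply both sides by (y + 1)(y + 7):
(y + 7) + 5(y + 1) = (y + 1)(y + 7).
Expand and collect terms: y^2 + 2y - 5 = 0.
By the quadratic formula, y = (-2 +/- sqrt(24)) / 2, so y ~= 1.4495 or y ~= -3.4495.
Neither value makes a denominator zero (y != -1, y != -7), so both are valid.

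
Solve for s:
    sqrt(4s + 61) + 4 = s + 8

Isolate the radical: sqrt(4s + 61) = s + 4.
Square both sides: 4s + 61 = (s + 4)^2.
Expand and rearrange: s^2 + 4s - 45 = 0.
Solving gives s = 5 or s = -9.
Check each candidate in the original equation:
  s = 5: sqrt(81) = 9, while s + 4 = 9 — valid.
  s = -9: sqrt(25) = 5, while s + 4 = -5 — extraneous.

s = 5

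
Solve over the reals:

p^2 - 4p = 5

p = -1 or p = 5

Bring every term to one side: p^2 - 4p - 5 = 0.
Factor: (p - 5)(p + 1) = 0.
So p = 5 or p = -1.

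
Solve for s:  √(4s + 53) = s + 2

Square both sides: 4s + 53 = (s + 2)².
Expand and rearrange: s² - 49 = 0.
Solving gives s = 7 or s = -7.
Check each candidate in the original equation:
  s = 7: √(81) = 9, while s + 2 = 9 — valid.
  s = -7: √(25) = 5, while s + 2 = -5 — extraneous.

s = 7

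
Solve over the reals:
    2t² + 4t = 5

t = -2.8708 or t = 0.8708

Rearrange to standard form: 2t² + 4t - 5 = 0.
Discriminant: (4)² − 4·2·(-5) = 56.
Quadratic formula: t = (-4 ± √56) / 4.
So t = -1 + √(14)/2 ≈ 0.8708 or t = -√(14)/2 - 1 ≈ -2.8708.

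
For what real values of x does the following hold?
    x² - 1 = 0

Factor: (x - 1)(x + 1) = 0.
So x = 1 or x = -1.

x = -1 or x = 1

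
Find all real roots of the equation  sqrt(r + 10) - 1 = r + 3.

Isolate the radical: sqrt(r + 10) = r + 4.
Square both sides: r + 10 = (r + 4)^2.
Expand and rearrange: r^2 + 7r + 6 = 0.
Solving gives r = -1 or r = -6.
Check each candidate in the original equation:
  r = -1: sqrt(9) = 3, while r + 4 = 3 — valid.
  r = -6: sqrt(4) = 2, while r + 4 = -2 — extraneous.

r = -1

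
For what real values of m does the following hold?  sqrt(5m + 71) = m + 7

m = 2

Square both sides: 5m + 71 = (m + 7)^2.
Expand and rearrange: m^2 + 9m - 22 = 0.
Solving gives m = 2 or m = -11.
Check each candidate in the original equation:
  m = 2: sqrt(81) = 9, while m + 7 = 9 — valid.
  m = -11: sqrt(16) = 4, while m + 7 = -4 — extraneous.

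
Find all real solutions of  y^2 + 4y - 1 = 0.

y = -4.2361 or y = 0.2361

Discriminant: (4)^2 - 4*1*(-1) = 20.
Quadratic formula: y = (-4 +/- sqrt(20)) / 2.
So y = -2 + sqrt(5) ~= 0.2361 or y = -sqrt(5) - 2 ~= -4.2361.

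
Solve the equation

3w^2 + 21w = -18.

w = -6 or w = -1

Bring every term to one side: 3w^2 + 21w + 18 = 0.
Factor: 3(w + 6)(w + 1) = 0.
So w = -6 or w = -1.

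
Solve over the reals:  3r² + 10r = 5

r = -3.7749 or r = 0.4415

Rearrange to standard form: 3r² + 10r - 5 = 0.
Discriminant: (10)² − 4·3·(-5) = 160.
Quadratic formula: r = (-10 ± √160) / 6.
So r = -5/3 + 2·√(10)/3 ≈ 0.4415 or r = -2·√(10)/3 - 5/3 ≈ -3.7749.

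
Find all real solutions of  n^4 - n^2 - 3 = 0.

Let u = n^2. The equation becomes u^2 - u - 3 = 0.
By the quadratic formula, u = 1/2 + sqrt(13)/2 or u = 1/2 - sqrt(13)/2.
n^2 = 1/2 + sqrt(13)/2 gives n = +/-sqrt(1/2 + sqrt(13)/2) ~= +/-1.5175.
n^2 = 1/2 - sqrt(13)/2 < 0 has no real solution.

n = -1.5175 or n = 1.5175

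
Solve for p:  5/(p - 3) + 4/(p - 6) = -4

Multiply both sides by (p - 3)(p - 6):
5(p - 6) + 4(p - 3) = -4(p - 3)(p - 6).
Expand and collect terms: -4p² + 27p - 30 = 0.
By the quadratic formula, p = (-27 ± √249) / -8, so p ≈ 1.4025 or p ≈ 5.3475.
Neither value makes a denominator zero (p ≠ 3, p ≠ 6), so both are valid.

p = 1.4025 or p = 5.3475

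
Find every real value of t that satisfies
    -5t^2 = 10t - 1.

Rearrange to standard form: -5t^2 - 10t + 1 = 0.
Discriminant: (-10)^2 - 4*(-5)*1 = 120.
Quadratic formula: t = (10 +/- sqrt(120)) / (-10).
So t = -sqrt(30)/5 - 1 ~= -2.0954 or t = -1 + sqrt(30)/5 ~= 0.0954.

t = -2.0954 or t = 0.0954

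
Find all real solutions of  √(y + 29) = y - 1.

y = 7

Square both sides: y + 29 = (y - 1)².
Expand and rearrange: y² - 3y - 28 = 0.
Solving gives y = 7 or y = -4.
Check each candidate in the original equation:
  y = 7: √(36) = 6, while y - 1 = 6 — valid.
  y = -4: √(25) = 5, while y - 1 = -5 — extraneous.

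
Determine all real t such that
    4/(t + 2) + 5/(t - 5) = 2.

t = -0.6161 or t = 8.1161

Multiply both sides by (t + 2)(t - 5):
4(t - 5) + 5(t + 2) = 2(t + 2)(t - 5).
Expand and collect terms: 2t^2 - 15t - 10 = 0.
By the quadratic formula, t = (15 +/- sqrt(305)) / 4, so t ~= 8.1161 or t ~= -0.6161.
Neither value makes a denominator zero (t != -2, t != 5), so both are valid.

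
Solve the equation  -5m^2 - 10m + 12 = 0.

Discriminant: (-10)^2 - 4*(-5)*12 = 340.
Quadratic formula: m = (10 +/- sqrt(340)) / (-10).
So m = -sqrt(85)/5 - 1 ~= -2.8439 or m = -1 + sqrt(85)/5 ~= 0.8439.

m = -2.8439 or m = 0.8439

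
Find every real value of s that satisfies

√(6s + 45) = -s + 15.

Square both sides: 6s + 45 = (-s + 15)².
Expand and rearrange: s² - 36s + 180 = 0.
Solving gives s = 30 or s = 6.
Check each candidate in the original equation:
  s = 30: √(225) = 15, while -s + 15 = -15 — extraneous.
  s = 6: √(81) = 9, while -s + 15 = 9 — valid.

s = 6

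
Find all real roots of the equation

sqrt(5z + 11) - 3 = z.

Isolate the radical: sqrt(5z + 11) = z + 3.
Square both sides: 5z + 11 = (z + 3)^2.
Expand and rearrange: z^2 + z - 2 = 0.
Solving gives z = 1 or z = -2.
Check each candidate in the original equation:
  z = 1: sqrt(16) = 4, while z + 3 = 4 — valid.
  z = -2: sqrt(1) = 1, while z + 3 = 1 — valid.

z = -2 or z = 1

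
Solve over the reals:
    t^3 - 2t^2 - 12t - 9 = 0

t = -1.8541 or t = -1 or t = 4.8541

Possible rational roots are divisors of -9. Testing t = -1 gives 0, so (t + 1) is a factor.
Divide: t^3 - 2t^2 - 12t - 9 = (t + 1)(t^2 - 3t - 9).
Apply the quadratic formula to t^2 - 3t - 9 = 0: t = (3 +/- sqrt(45))/2, i.e. t ~= 4.8541 or t ~= -1.8541.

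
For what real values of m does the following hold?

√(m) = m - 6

Square both sides: m = (m - 6)².
Expand and rearrange: m² - 13m + 36 = 0.
Solving gives m = 9 or m = 4.
Check each candidate in the original equation:
  m = 9: √(9) = 3, while m - 6 = 3 — valid.
  m = 4: √(4) = 2, while m - 6 = -2 — extraneous.

m = 9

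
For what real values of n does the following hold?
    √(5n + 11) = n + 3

n = -2 or n = 1

Square both sides: 5n + 11 = (n + 3)².
Expand and rearrange: n² + n - 2 = 0.
Solving gives n = 1 or n = -2.
Check each candidate in the original equation:
  n = 1: √(16) = 4, while n + 3 = 4 — valid.
  n = -2: √(1) = 1, while n + 3 = 1 — valid.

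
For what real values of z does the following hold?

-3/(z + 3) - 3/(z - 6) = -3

Multiply both sides by (z + 3)(z - 6):
-3(z - 6) - 3(z + 3) = -3(z + 3)(z - 6).
Expand and collect terms: -3z² + 15z + 45 = 0.
By the quadratic formula, z = (-15 ± √765) / -6, so z ≈ -2.1098 or z ≈ 7.1098.
Neither value makes a denominator zero (z ≠ -3, z ≠ 6), so both are valid.

z = -2.1098 or z = 7.1098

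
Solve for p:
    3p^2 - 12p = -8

p = 0.8453 or p = 3.1547

Rearrange to standard form: 3p^2 - 12p + 8 = 0.
Discriminant: (-12)^2 - 4*3*8 = 48.
Quadratic formula: p = (12 +/- sqrt(48)) / 6.
So p = 2*sqrt(3)/3 + 2 ~= 3.1547 or p = 2 - 2*sqrt(3)/3 ~= 0.8453.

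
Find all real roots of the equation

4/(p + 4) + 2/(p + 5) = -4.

p = -6 or p = -4.5

Multiply both sides by (p + 4)(p + 5):
4(p + 5) + 2(p + 4) = -4(p + 4)(p + 5).
Expand and collect terms: -4p² - 42p - 108 = 0.
Factor or apply the quadratic formula: p = -6 or p = -4.5.
Neither value makes a denominator zero (p ≠ -4, p ≠ -5), so both are valid.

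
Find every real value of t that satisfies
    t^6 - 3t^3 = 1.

Let u = t^3. The equation becomes u^2 - 3u - 1 = 0.
By the quadratic formula, u = 3/2 + sqrt(13)/2 or u = 3/2 - sqrt(13)/2.
t^3 = 3/2 + sqrt(13)/2 gives t = (3/2 + sqrt(13)/2)^(1/3) ~= 1.4892.
t^3 = 3/2 - sqrt(13)/2 gives t = -(-3/2 + sqrt(13)/2)^(1/3) ~= -0.6715.

t = -0.6715 or t = 1.4892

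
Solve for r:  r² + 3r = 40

Bring every term to one side: r² + 3r - 40 = 0.
Factor: (r - 5)(r + 8) = 0.
So r = 5 or r = -8.

r = -8 or r = 5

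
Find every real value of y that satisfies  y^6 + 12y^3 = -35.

y = -1.9129 or y = -1.71

Let u = y^3. The equation becomes u^2 + 12u + 35 = 0.
Factor: (u + 5)(u + 7) = 0, so u = -5 or u = -7.
y^3 = -5 gives y = -(5)^(1/3) ~= -1.71.
y^3 = -7 gives y = -(7)^(1/3) ~= -1.9129.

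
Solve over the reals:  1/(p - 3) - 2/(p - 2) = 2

p = 1.2192 or p = 3.2808

Multiply both sides by (p - 3)(p - 2):
(p - 2) - 2(p - 3) = 2(p - 3)(p - 2).
Expand and collect terms: 2p² - 9p + 8 = 0.
By the quadratic formula, p = (9 ± √17) / 4, so p ≈ 3.2808 or p ≈ 1.2192.
Neither value makes a denominator zero (p ≠ 3, p ≠ 2), so both are valid.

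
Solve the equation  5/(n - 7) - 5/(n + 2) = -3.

n = 0.2087 or n = 4.7913

Multiply both sides by (n - 7)(n + 2):
5(n + 2) - 5(n - 7) = -3(n - 7)(n + 2).
Expand and collect terms: -3n^2 + 15n - 3 = 0.
By the quadratic formula, n = (-15 +/- sqrt(189)) / -6, so n ~= 0.2087 or n ~= 4.7913.
Neither value makes a denominator zero (n != 7, n != -2), so both are valid.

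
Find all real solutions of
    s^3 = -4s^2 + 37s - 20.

Rearrange: s^3 + 4s^2 - 37s + 20 = 0.
Possible rational roots are divisors of 20. Testing s = 4 gives 0, so (s - 4) is a factor.
Divide: s^3 + 4s^2 - 37s + 20 = (s - 4)(s^2 + 8s - 5).
Apply the quadratic formula to s^2 + 8s - 5 = 0: s = (-8 +/- sqrt(84))/2, i.e. s ~= 0.5826 or s ~= -8.5826.

s = -8.5826 or s = 0.5826 or s = 4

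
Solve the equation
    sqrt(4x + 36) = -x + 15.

x = 7

Square both sides: 4x + 36 = (-x + 15)^2.
Expand and rearrange: x^2 - 34x + 189 = 0.
Solving gives x = 27 or x = 7.
Check each candidate in the original equation:
  x = 27: sqrt(144) = 12, while -x + 15 = -12 — extraneous.
  x = 7: sqrt(64) = 8, while -x + 15 = 8 — valid.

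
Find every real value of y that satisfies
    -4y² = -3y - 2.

Rearrange to standard form: -4y² + 3y + 2 = 0.
Discriminant: (3)² − 4·(-4)·2 = 41.
Quadratic formula: y = (-3 ± √41) / (-8).
So y = 3/8 - √(41)/8 ≈ -0.4254 or y = 3/8 + √(41)/8 ≈ 1.1754.

y = -0.4254 or y = 1.1754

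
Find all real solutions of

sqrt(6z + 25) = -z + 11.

z = 4

Square both sides: 6z + 25 = (-z + 11)^2.
Expand and rearrange: z^2 - 28z + 96 = 0.
Solving gives z = 24 or z = 4.
Check each candidate in the original equation:
  z = 24: sqrt(169) = 13, while -z + 11 = -13 — extraneous.
  z = 4: sqrt(49) = 7, while -z + 11 = 7 — valid.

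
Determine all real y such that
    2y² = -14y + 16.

y = -8 or y = 1

Bring every term to one side: 2y² + 14y - 16 = 0.
Factor: 2(y + 8)(y - 1) = 0.
So y = -8 or y = 1.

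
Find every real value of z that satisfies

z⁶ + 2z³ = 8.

z = -1.5874 or z = 1.2599

Let u = z³. The equation becomes u² + 2u - 8 = 0.
Factor: (u - 2)(u + 4) = 0, so u = 2 or u = -4.
z³ = 2 gives z = ∛(2) ≈ 1.2599.
z³ = -4 gives z = -∛(4) ≈ -1.5874.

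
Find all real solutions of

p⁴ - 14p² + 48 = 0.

p = -2.8284 or p = -2.4495 or p = 2.4495 or p = 2.8284

Let u = p². The equation becomes u² - 14u + 48 = 0.
Factor: (u - 6)(u - 8) = 0, so u = 6 or u = 8.
p² = 6 gives p = ±√(6) ≈ ±2.4495.
p² = 8 gives p = ±2·√(2) ≈ ±2.8284.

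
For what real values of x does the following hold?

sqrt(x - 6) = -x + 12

Square both sides: x - 6 = (-x + 12)^2.
Expand and rearrange: x^2 - 25x + 150 = 0.
Solving gives x = 15 or x = 10.
Check each candidate in the original equation:
  x = 15: sqrt(9) = 3, while -x + 12 = -3 — extraneous.
  x = 10: sqrt(4) = 2, while -x + 12 = 2 — valid.

x = 10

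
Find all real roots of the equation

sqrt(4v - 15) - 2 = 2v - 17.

Isolate the radical: sqrt(4v - 15) = 2v - 15.
Square both sides: 4v - 15 = (2v - 15)^2.
Expand and rearrange: 4v^2 - 64v + 240 = 0.
Solving gives v = 10 or v = 6.
Check each candidate in the original equation:
  v = 10: sqrt(25) = 5, while 2v - 15 = 5 — valid.
  v = 6: sqrt(9) = 3, while 2v - 15 = -3 — extraneous.

v = 10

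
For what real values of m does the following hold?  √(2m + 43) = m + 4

m = 3

Square both sides: 2m + 43 = (m + 4)².
Expand and rearrange: m² + 6m - 27 = 0.
Solving gives m = 3 or m = -9.
Check each candidate in the original equation:
  m = 3: √(49) = 7, while m + 4 = 7 — valid.
  m = -9: √(25) = 5, while m + 4 = -5 — extraneous.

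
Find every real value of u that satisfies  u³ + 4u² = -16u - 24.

u = -2

Rearrange: u³ + 4u² + 16u + 24 = 0.
Possible rational roots are divisors of 24. Testing u = -2 gives 0, so (u + 2) is a factor.
Divide: u³ + 4u² + 16u + 24 = (u + 2)(u² + 2u + 12).
The quadratic u² + 2u + 12 has discriminant -44 < 0, so no further real roots.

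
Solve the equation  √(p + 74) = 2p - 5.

Square both sides: p + 74 = (2p - 5)².
Expand and rearrange: 4p² - 21p - 49 = 0.
Solving gives p = 7 or p = -1.75.
Check each candidate in the original equation:
  p = 7: √(81) = 9, while 2p - 5 = 9 — valid.
  p = -1.75: √(72.25) = 8.5, while 2p - 5 = -8.5 — extraneous.

p = 7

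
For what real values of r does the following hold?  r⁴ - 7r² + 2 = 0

r = -2.5887 or r = -0.5463 or r = 0.5463 or r = 2.5887

Let u = r². The equation becomes u² - 7u + 2 = 0.
By the quadratic formula, u = √(41)/2 + 7/2 or u = 7/2 - √(41)/2.
r² = √(41)/2 + 7/2 gives r = ±√(√(41)/2 + 7/2) ≈ ±2.5887.
r² = 7/2 - √(41)/2 gives r = ±√(7/2 - √(41)/2) ≈ ±0.5463.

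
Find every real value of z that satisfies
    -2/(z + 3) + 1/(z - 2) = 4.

z = -3.4782 or z = 2.2282

Multiply both sides by (z + 3)(z - 2):
-2(z - 2) + (z + 3) = 4(z + 3)(z - 2).
Expand and collect terms: 4z^2 + 5z - 31 = 0.
By the quadratic formula, z = (-5 +/- sqrt(521)) / 8, so z ~= 2.2282 or z ~= -3.4782.
Neither value makes a denominator zero (z != -3, z != 2), so both are valid.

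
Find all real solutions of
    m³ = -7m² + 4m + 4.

Rearrange: m³ + 7m² - 4m - 4 = 0.
Possible rational roots are divisors of -4. Testing m = 1 gives 0, so (m - 1) is a factor.
Divide: m³ + 7m² - 4m - 4 = (m - 1)(m² + 8m + 4).
Apply the quadratic formula to m² + 8m + 4 = 0: m = (-8 ± √48)/2, i.e. m ≈ -0.5359 or m ≈ -7.4641.

m = -7.4641 or m = -0.5359 or m = 1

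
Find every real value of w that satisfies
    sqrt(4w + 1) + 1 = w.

Isolate the radical: sqrt(4w + 1) = w - 1.
Square both sides: 4w + 1 = (w - 1)^2.
Expand and rearrange: w^2 - 6w = 0.
Solving gives w = 6 or w = 0.
Check each candidate in the original equation:
  w = 6: sqrt(25) = 5, while w - 1 = 5 — valid.
  w = 0: sqrt(1) = 1, while w - 1 = -1 — extraneous.

w = 6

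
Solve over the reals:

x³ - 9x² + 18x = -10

x = -0.4495 or x = 4.4495 or x = 5

Rearrange: x³ - 9x² + 18x + 10 = 0.
Possible rational roots are divisors of 10. Testing x = 5 gives 0, so (x - 5) is a factor.
Divide: x³ - 9x² + 18x + 10 = (x - 5)(x² - 4x - 2).
Apply the quadratic formula to x² - 4x - 2 = 0: x = (4 ± √24)/2, i.e. x ≈ 4.4495 or x ≈ -0.4495.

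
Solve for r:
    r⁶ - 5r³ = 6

Let u = r³. The equation becomes u² - 5u - 6 = 0.
Factor: (u + 1)(u - 6) = 0, so u = -1 or u = 6.
r³ = -1 gives r = -1.
r³ = 6 gives r = ∛(6) ≈ 1.8171.

r = -1 or r = 1.8171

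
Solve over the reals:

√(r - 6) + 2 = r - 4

r = 6 or r = 7

Isolate the radical: √(r - 6) = r - 6.
Square both sides: r - 6 = (r - 6)².
Expand and rearrange: r² - 13r + 42 = 0.
Solving gives r = 7 or r = 6.
Check each candidate in the original equation:
  r = 7: √(1) = 1, while r - 6 = 1 — valid.
  r = 6: √(0) = 0, while r - 6 = 0 — valid.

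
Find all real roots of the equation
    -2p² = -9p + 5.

p = 0.6492 or p = 3.8508

Rearrange to standard form: -2p² + 9p - 5 = 0.
Discriminant: (9)² − 4·(-2)·(-5) = 41.
Quadratic formula: p = (-9 ± √41) / (-4).
So p = 9/4 - √(41)/4 ≈ 0.6492 or p = √(41)/4 + 9/4 ≈ 3.8508.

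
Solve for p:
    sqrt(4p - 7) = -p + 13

p = 8

Square both sides: 4p - 7 = (-p + 13)^2.
Expand and rearrange: p^2 - 30p + 176 = 0.
Solving gives p = 22 or p = 8.
Check each candidate in the original equation:
  p = 22: sqrt(81) = 9, while -p + 13 = -9 — extraneous.
  p = 8: sqrt(25) = 5, while -p + 13 = 5 — valid.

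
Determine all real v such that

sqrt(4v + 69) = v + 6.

Square both sides: 4v + 69 = (v + 6)^2.
Expand and rearrange: v^2 + 8v - 33 = 0.
Solving gives v = 3 or v = -11.
Check each candidate in the original equation:
  v = 3: sqrt(81) = 9, while v + 6 = 9 — valid.
  v = -11: sqrt(25) = 5, while v + 6 = -5 — extraneous.

v = 3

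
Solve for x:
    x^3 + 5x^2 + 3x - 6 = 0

Possible rational roots are divisors of -6. Testing x = -2 gives 0, so (x + 2) is a factor.
Divide: x^3 + 5x^2 + 3x - 6 = (x + 2)(x^2 + 3x - 3).
Apply the quadratic formula to x^2 + 3x - 3 = 0: x = (-3 +/- sqrt(21))/2, i.e. x ~= 0.7913 or x ~= -3.7913.

x = -3.7913 or x = -2 or x = 0.7913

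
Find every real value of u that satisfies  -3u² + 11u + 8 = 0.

Discriminant: (11)² − 4·(-3)·8 = 217.
Quadratic formula: u = (-11 ± √217) / (-6).
So u = 11/6 - √(217)/6 ≈ -0.6218 or u = 11/6 + √(217)/6 ≈ 4.2885.

u = -0.6218 or u = 4.2885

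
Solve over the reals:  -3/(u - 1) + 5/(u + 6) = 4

Multiply both sides by (u - 1)(u + 6):
-3(u + 6) + 5(u - 1) = 4(u - 1)(u + 6).
Expand and collect terms: 4u^2 + 18u - 1 = 0.
By the quadratic formula, u = (-18 +/- sqrt(340)) / 8, so u ~= 0.0549 or u ~= -4.5549.
Neither value makes a denominator zero (u != 1, u != -6), so both are valid.

u = -4.5549 or u = 0.0549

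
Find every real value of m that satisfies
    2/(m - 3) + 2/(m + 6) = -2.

m = -7.1098 or m = 2.1098

Multiply both sides by (m - 3)(m + 6):
2(m + 6) + 2(m - 3) = -2(m - 3)(m + 6).
Expand and collect terms: -2m² - 10m + 30 = 0.
By the quadratic formula, m = (10 ± √340) / -4, so m ≈ -7.1098 or m ≈ 2.1098.
Neither value makes a denominator zero (m ≠ 3, m ≠ -6), so both are valid.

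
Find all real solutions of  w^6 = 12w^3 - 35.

w = 1.71 or w = 1.9129

Let u = w^3. The equation becomes u^2 - 12u + 35 = 0.
Factor: (u - 7)(u - 5) = 0, so u = 7 or u = 5.
w^3 = 7 gives w = (7)^(1/3) ~= 1.9129.
w^3 = 5 gives w = (5)^(1/3) ~= 1.71.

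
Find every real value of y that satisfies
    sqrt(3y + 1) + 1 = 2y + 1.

y = 1

Isolate the radical: sqrt(3y + 1) = 2y.
Square both sides: 3y + 1 = (2y)^2.
Expand and rearrange: 4y^2 - 3y - 1 = 0.
Solving gives y = 1 or y = -0.25.
Check each candidate in the original equation:
  y = 1: sqrt(4) = 2, while 2y = 2 — valid.
  y = -0.25: sqrt(0.25) = 0.5, while 2y = -0.5 — extraneous.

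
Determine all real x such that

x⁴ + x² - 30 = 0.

x = -2.2361 or x = 2.2361

Let u = x². The equation becomes u² + u - 30 = 0.
Factor: (u - 5)(u + 6) = 0, so u = 5 or u = -6.
x² = 5 gives x = ±√(5) ≈ ±2.2361.
x² = -6 < 0 has no real solution.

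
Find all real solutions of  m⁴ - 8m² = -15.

Let u = m². The equation becomes u² - 8u + 15 = 0.
Factor: (u - 5)(u - 3) = 0, so u = 5 or u = 3.
m² = 5 gives m = ±√(5) ≈ ±2.2361.
m² = 3 gives m = ±√(3) ≈ ±1.7321.

m = -2.2361 or m = -1.7321 or m = 1.7321 or m = 2.2361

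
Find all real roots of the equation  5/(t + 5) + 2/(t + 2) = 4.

t = -4 or t = -1.25

Multiply both sides by (t + 5)(t + 2):
5(t + 2) + 2(t + 5) = 4(t + 5)(t + 2).
Expand and collect terms: 4t² + 21t + 20 = 0.
Factor or apply the quadratic formula: t = -1.25 or t = -4.
Neither value makes a denominator zero (t ≠ -5, t ≠ -2), so both are valid.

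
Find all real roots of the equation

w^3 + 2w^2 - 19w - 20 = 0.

Possible rational roots are divisors of -20. Testing w = 4 gives 0, so (w - 4) is a factor.
Divide: w^3 + 2w^2 - 19w - 20 = (w - 4)(w^2 + 6w + 5).
Factor the quadratic: w = -1 or w = -5.

w = -5 or w = -1 or w = 4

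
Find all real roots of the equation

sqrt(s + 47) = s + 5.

Square both sides: s + 47 = (s + 5)^2.
Expand and rearrange: s^2 + 9s - 22 = 0.
Solving gives s = 2 or s = -11.
Check each candidate in the original equation:
  s = 2: sqrt(49) = 7, while s + 5 = 7 — valid.
  s = -11: sqrt(36) = 6, while s + 5 = -6 — extraneous.

s = 2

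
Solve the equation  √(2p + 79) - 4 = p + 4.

Isolate the radical: √(2p + 79) = p + 8.
Square both sides: 2p + 79 = (p + 8)².
Expand and rearrange: p² + 14p - 15 = 0.
Solving gives p = 1 or p = -15.
Check each candidate in the original equation:
  p = 1: √(81) = 9, while p + 8 = 9 — valid.
  p = -15: √(49) = 7, while p + 8 = -7 — extraneous.

p = 1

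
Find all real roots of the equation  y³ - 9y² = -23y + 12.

Rearrange: y³ - 9y² + 23y - 12 = 0.
Possible rational roots are divisors of -12. Testing y = 4 gives 0, so (y - 4) is a factor.
Divide: y³ - 9y² + 23y - 12 = (y - 4)(y² - 5y + 3).
Apply the quadratic formula to y² - 5y + 3 = 0: y = (5 ± √13)/2, i.e. y ≈ 4.3028 or y ≈ 0.6972.

y = 0.6972 or y = 4 or y = 4.3028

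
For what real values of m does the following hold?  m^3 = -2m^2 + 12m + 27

Rearrange: m^3 + 2m^2 - 12m - 27 = 0.
Possible rational roots are divisors of -27. Testing m = -3 gives 0, so (m + 3) is a factor.
Divide: m^3 + 2m^2 - 12m - 27 = (m + 3)(m^2 - m - 9).
Apply the quadratic formula to m^2 - m - 9 = 0: m = (1 +/- sqrt(37))/2, i.e. m ~= 3.5414 or m ~= -2.5414.

m = -3 or m = -2.5414 or m = 3.5414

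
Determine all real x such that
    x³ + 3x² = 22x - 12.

x = -6.6056 or x = 0.6056 or x = 3

Rearrange: x³ + 3x² - 22x + 12 = 0.
Possible rational roots are divisors of 12. Testing x = 3 gives 0, so (x - 3) is a factor.
Divide: x³ + 3x² - 22x + 12 = (x - 3)(x² + 6x - 4).
Apply the quadratic formula to x² + 6x - 4 = 0: x = (-6 ± √52)/2, i.e. x ≈ 0.6056 or x ≈ -6.6056.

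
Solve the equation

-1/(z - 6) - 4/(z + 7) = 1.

Multiply both sides by (z - 6)(z + 7):
-(z + 7) - 4(z - 6) = (z - 6)(z + 7).
Expand and collect terms: z² + 6z - 59 = 0.
By the quadratic formula, z = (-6 ± √272) / 2, so z ≈ 5.2462 or z ≈ -11.2462.
Neither value makes a denominator zero (z ≠ 6, z ≠ -7), so both are valid.

z = -11.2462 or z = 5.2462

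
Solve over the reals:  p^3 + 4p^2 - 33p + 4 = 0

Possible rational roots are divisors of 4. Testing p = 4 gives 0, so (p - 4) is a factor.
Divide: p^3 + 4p^2 - 33p + 4 = (p - 4)(p^2 + 8p - 1).
Apply the quadratic formula to p^2 + 8p - 1 = 0: p = (-8 +/- sqrt(68))/2, i.e. p ~= 0.1231 or p ~= -8.1231.

p = -8.1231 or p = 0.1231 or p = 4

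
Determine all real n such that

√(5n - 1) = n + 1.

Square both sides: 5n - 1 = (n + 1)².
Expand and rearrange: n² - 3n + 2 = 0.
Solving gives n = 2 or n = 1.
Check each candidate in the original equation:
  n = 2: √(9) = 3, while n + 1 = 3 — valid.
  n = 1: √(4) = 2, while n + 1 = 2 — valid.

n = 1 or n = 2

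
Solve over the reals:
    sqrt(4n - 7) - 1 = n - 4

n = 8

Isolate the radical: sqrt(4n - 7) = n - 3.
Square both sides: 4n - 7 = (n - 3)^2.
Expand and rearrange: n^2 - 10n + 16 = 0.
Solving gives n = 8 or n = 2.
Check each candidate in the original equation:
  n = 8: sqrt(25) = 5, while n - 3 = 5 — valid.
  n = 2: sqrt(1) = 1, while n - 3 = -1 — extraneous.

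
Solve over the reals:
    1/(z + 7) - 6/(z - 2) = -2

Multiply both sides by (z + 7)(z - 2):
(z - 2) - 6(z + 7) = -2(z + 7)(z - 2).
Expand and collect terms: -2z^2 - 5z + 72 = 0.
By the quadratic formula, z = (5 +/- sqrt(601)) / -4, so z ~= -7.3788 or z ~= 4.8788.
Neither value makes a denominator zero (z != -7, z != 2), so both are valid.

z = -7.3788 or z = 4.8788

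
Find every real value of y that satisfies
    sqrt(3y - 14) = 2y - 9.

y = 4.75 or y = 5

Square both sides: 3y - 14 = (2y - 9)^2.
Expand and rearrange: 4y^2 - 39y + 95 = 0.
Solving gives y = 5 or y = 4.75.
Check each candidate in the original equation:
  y = 5: sqrt(1) = 1, while 2y - 9 = 1 — valid.
  y = 4.75: sqrt(0.25) = 0.5, while 2y - 9 = 0.5 — valid.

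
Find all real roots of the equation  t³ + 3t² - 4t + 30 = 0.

t = -5

Possible rational roots are divisors of 30. Testing t = -5 gives 0, so (t + 5) is a factor.
Divide: t³ + 3t² - 4t + 30 = (t + 5)(t² - 2t + 6).
The quadratic t² - 2t + 6 has discriminant -20 < 0, so no further real roots.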